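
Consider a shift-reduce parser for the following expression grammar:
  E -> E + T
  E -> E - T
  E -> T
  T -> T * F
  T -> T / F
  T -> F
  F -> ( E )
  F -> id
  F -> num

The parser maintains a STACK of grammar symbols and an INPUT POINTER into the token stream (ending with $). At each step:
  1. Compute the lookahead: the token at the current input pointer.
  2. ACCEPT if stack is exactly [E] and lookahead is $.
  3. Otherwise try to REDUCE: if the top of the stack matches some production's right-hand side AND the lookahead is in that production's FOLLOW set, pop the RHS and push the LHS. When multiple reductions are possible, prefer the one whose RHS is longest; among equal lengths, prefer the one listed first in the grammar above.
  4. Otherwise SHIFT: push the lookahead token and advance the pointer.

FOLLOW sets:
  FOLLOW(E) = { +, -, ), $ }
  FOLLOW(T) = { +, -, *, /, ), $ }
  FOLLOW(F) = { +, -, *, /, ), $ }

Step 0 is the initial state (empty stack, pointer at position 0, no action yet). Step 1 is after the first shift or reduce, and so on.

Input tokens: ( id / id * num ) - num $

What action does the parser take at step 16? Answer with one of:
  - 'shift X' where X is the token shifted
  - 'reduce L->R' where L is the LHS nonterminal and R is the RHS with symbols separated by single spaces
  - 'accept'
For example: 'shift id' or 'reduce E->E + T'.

Answer: reduce T->F

Derivation:
Step 1: shift (. Stack=[(] ptr=1 lookahead=id remaining=[id / id * num ) - num $]
Step 2: shift id. Stack=[( id] ptr=2 lookahead=/ remaining=[/ id * num ) - num $]
Step 3: reduce F->id. Stack=[( F] ptr=2 lookahead=/ remaining=[/ id * num ) - num $]
Step 4: reduce T->F. Stack=[( T] ptr=2 lookahead=/ remaining=[/ id * num ) - num $]
Step 5: shift /. Stack=[( T /] ptr=3 lookahead=id remaining=[id * num ) - num $]
Step 6: shift id. Stack=[( T / id] ptr=4 lookahead=* remaining=[* num ) - num $]
Step 7: reduce F->id. Stack=[( T / F] ptr=4 lookahead=* remaining=[* num ) - num $]
Step 8: reduce T->T / F. Stack=[( T] ptr=4 lookahead=* remaining=[* num ) - num $]
Step 9: shift *. Stack=[( T *] ptr=5 lookahead=num remaining=[num ) - num $]
Step 10: shift num. Stack=[( T * num] ptr=6 lookahead=) remaining=[) - num $]
Step 11: reduce F->num. Stack=[( T * F] ptr=6 lookahead=) remaining=[) - num $]
Step 12: reduce T->T * F. Stack=[( T] ptr=6 lookahead=) remaining=[) - num $]
Step 13: reduce E->T. Stack=[( E] ptr=6 lookahead=) remaining=[) - num $]
Step 14: shift ). Stack=[( E )] ptr=7 lookahead=- remaining=[- num $]
Step 15: reduce F->( E ). Stack=[F] ptr=7 lookahead=- remaining=[- num $]
Step 16: reduce T->F. Stack=[T] ptr=7 lookahead=- remaining=[- num $]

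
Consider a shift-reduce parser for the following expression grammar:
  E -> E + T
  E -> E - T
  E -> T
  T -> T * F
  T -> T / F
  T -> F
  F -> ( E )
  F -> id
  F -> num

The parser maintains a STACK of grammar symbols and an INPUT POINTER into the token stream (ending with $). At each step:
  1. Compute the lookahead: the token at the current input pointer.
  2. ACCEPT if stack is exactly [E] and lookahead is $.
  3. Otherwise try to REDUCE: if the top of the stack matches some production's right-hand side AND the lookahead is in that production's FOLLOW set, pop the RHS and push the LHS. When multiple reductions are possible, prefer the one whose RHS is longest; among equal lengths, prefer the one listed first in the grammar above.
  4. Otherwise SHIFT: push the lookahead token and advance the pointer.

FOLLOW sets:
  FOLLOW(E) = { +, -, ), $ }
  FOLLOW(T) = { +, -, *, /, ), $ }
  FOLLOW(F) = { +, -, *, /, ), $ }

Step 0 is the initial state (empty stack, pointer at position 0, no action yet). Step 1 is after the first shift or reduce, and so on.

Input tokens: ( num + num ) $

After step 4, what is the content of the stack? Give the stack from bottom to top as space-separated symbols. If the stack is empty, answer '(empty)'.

Answer: ( T

Derivation:
Step 1: shift (. Stack=[(] ptr=1 lookahead=num remaining=[num + num ) $]
Step 2: shift num. Stack=[( num] ptr=2 lookahead=+ remaining=[+ num ) $]
Step 3: reduce F->num. Stack=[( F] ptr=2 lookahead=+ remaining=[+ num ) $]
Step 4: reduce T->F. Stack=[( T] ptr=2 lookahead=+ remaining=[+ num ) $]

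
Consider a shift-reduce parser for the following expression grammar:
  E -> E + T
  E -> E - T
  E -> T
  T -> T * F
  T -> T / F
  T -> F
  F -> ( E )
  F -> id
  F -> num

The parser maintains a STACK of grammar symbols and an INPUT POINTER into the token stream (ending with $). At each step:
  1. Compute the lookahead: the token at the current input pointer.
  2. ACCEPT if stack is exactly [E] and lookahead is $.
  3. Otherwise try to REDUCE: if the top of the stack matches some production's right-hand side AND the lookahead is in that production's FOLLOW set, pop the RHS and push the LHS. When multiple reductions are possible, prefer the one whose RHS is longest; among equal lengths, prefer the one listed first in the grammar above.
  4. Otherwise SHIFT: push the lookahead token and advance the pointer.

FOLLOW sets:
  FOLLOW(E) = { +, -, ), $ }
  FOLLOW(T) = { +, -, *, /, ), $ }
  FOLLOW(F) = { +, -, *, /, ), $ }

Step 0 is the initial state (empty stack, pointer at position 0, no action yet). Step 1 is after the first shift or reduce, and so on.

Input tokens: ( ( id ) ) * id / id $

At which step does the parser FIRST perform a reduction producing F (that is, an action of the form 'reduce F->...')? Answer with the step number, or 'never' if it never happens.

Answer: 4

Derivation:
Step 1: shift (. Stack=[(] ptr=1 lookahead=( remaining=[( id ) ) * id / id $]
Step 2: shift (. Stack=[( (] ptr=2 lookahead=id remaining=[id ) ) * id / id $]
Step 3: shift id. Stack=[( ( id] ptr=3 lookahead=) remaining=[) ) * id / id $]
Step 4: reduce F->id. Stack=[( ( F] ptr=3 lookahead=) remaining=[) ) * id / id $]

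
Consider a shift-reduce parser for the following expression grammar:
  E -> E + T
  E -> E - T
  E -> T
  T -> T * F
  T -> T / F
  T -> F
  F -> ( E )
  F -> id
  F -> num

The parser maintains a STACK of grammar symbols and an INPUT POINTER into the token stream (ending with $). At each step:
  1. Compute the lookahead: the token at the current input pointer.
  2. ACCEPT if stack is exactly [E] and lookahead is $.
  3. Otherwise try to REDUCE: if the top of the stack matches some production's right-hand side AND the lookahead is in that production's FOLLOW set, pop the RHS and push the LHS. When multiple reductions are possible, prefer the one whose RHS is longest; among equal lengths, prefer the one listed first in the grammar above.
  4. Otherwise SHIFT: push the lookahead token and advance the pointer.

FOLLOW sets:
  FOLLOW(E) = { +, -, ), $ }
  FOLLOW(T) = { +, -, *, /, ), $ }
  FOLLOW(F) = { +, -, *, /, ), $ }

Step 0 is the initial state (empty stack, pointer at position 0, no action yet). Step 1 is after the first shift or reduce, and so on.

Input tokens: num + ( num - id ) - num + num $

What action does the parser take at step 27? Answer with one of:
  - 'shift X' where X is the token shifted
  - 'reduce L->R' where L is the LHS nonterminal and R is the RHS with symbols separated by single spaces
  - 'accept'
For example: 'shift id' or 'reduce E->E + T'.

Answer: reduce F->num

Derivation:
Step 1: shift num. Stack=[num] ptr=1 lookahead=+ remaining=[+ ( num - id ) - num + num $]
Step 2: reduce F->num. Stack=[F] ptr=1 lookahead=+ remaining=[+ ( num - id ) - num + num $]
Step 3: reduce T->F. Stack=[T] ptr=1 lookahead=+ remaining=[+ ( num - id ) - num + num $]
Step 4: reduce E->T. Stack=[E] ptr=1 lookahead=+ remaining=[+ ( num - id ) - num + num $]
Step 5: shift +. Stack=[E +] ptr=2 lookahead=( remaining=[( num - id ) - num + num $]
Step 6: shift (. Stack=[E + (] ptr=3 lookahead=num remaining=[num - id ) - num + num $]
Step 7: shift num. Stack=[E + ( num] ptr=4 lookahead=- remaining=[- id ) - num + num $]
Step 8: reduce F->num. Stack=[E + ( F] ptr=4 lookahead=- remaining=[- id ) - num + num $]
Step 9: reduce T->F. Stack=[E + ( T] ptr=4 lookahead=- remaining=[- id ) - num + num $]
Step 10: reduce E->T. Stack=[E + ( E] ptr=4 lookahead=- remaining=[- id ) - num + num $]
Step 11: shift -. Stack=[E + ( E -] ptr=5 lookahead=id remaining=[id ) - num + num $]
Step 12: shift id. Stack=[E + ( E - id] ptr=6 lookahead=) remaining=[) - num + num $]
Step 13: reduce F->id. Stack=[E + ( E - F] ptr=6 lookahead=) remaining=[) - num + num $]
Step 14: reduce T->F. Stack=[E + ( E - T] ptr=6 lookahead=) remaining=[) - num + num $]
Step 15: reduce E->E - T. Stack=[E + ( E] ptr=6 lookahead=) remaining=[) - num + num $]
Step 16: shift ). Stack=[E + ( E )] ptr=7 lookahead=- remaining=[- num + num $]
Step 17: reduce F->( E ). Stack=[E + F] ptr=7 lookahead=- remaining=[- num + num $]
Step 18: reduce T->F. Stack=[E + T] ptr=7 lookahead=- remaining=[- num + num $]
Step 19: reduce E->E + T. Stack=[E] ptr=7 lookahead=- remaining=[- num + num $]
Step 20: shift -. Stack=[E -] ptr=8 lookahead=num remaining=[num + num $]
Step 21: shift num. Stack=[E - num] ptr=9 lookahead=+ remaining=[+ num $]
Step 22: reduce F->num. Stack=[E - F] ptr=9 lookahead=+ remaining=[+ num $]
Step 23: reduce T->F. Stack=[E - T] ptr=9 lookahead=+ remaining=[+ num $]
Step 24: reduce E->E - T. Stack=[E] ptr=9 lookahead=+ remaining=[+ num $]
Step 25: shift +. Stack=[E +] ptr=10 lookahead=num remaining=[num $]
Step 26: shift num. Stack=[E + num] ptr=11 lookahead=$ remaining=[$]
Step 27: reduce F->num. Stack=[E + F] ptr=11 lookahead=$ remaining=[$]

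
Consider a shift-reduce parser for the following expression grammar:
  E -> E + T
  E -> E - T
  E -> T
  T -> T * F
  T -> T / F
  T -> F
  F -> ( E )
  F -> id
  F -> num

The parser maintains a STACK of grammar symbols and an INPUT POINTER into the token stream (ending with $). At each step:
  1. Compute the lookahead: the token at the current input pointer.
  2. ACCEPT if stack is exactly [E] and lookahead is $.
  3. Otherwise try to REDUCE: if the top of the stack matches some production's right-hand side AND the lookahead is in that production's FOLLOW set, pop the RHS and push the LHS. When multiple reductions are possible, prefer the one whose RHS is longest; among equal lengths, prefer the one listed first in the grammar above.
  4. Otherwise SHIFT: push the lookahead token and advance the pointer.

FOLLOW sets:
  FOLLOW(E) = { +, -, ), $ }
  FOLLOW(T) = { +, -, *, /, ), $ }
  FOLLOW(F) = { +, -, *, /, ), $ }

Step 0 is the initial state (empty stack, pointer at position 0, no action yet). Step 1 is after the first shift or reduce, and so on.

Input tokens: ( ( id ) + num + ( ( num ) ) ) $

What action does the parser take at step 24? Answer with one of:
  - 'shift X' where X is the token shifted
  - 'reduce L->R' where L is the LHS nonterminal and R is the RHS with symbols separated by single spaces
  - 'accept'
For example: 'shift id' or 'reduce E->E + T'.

Step 1: shift (. Stack=[(] ptr=1 lookahead=( remaining=[( id ) + num + ( ( num ) ) ) $]
Step 2: shift (. Stack=[( (] ptr=2 lookahead=id remaining=[id ) + num + ( ( num ) ) ) $]
Step 3: shift id. Stack=[( ( id] ptr=3 lookahead=) remaining=[) + num + ( ( num ) ) ) $]
Step 4: reduce F->id. Stack=[( ( F] ptr=3 lookahead=) remaining=[) + num + ( ( num ) ) ) $]
Step 5: reduce T->F. Stack=[( ( T] ptr=3 lookahead=) remaining=[) + num + ( ( num ) ) ) $]
Step 6: reduce E->T. Stack=[( ( E] ptr=3 lookahead=) remaining=[) + num + ( ( num ) ) ) $]
Step 7: shift ). Stack=[( ( E )] ptr=4 lookahead=+ remaining=[+ num + ( ( num ) ) ) $]
Step 8: reduce F->( E ). Stack=[( F] ptr=4 lookahead=+ remaining=[+ num + ( ( num ) ) ) $]
Step 9: reduce T->F. Stack=[( T] ptr=4 lookahead=+ remaining=[+ num + ( ( num ) ) ) $]
Step 10: reduce E->T. Stack=[( E] ptr=4 lookahead=+ remaining=[+ num + ( ( num ) ) ) $]
Step 11: shift +. Stack=[( E +] ptr=5 lookahead=num remaining=[num + ( ( num ) ) ) $]
Step 12: shift num. Stack=[( E + num] ptr=6 lookahead=+ remaining=[+ ( ( num ) ) ) $]
Step 13: reduce F->num. Stack=[( E + F] ptr=6 lookahead=+ remaining=[+ ( ( num ) ) ) $]
Step 14: reduce T->F. Stack=[( E + T] ptr=6 lookahead=+ remaining=[+ ( ( num ) ) ) $]
Step 15: reduce E->E + T. Stack=[( E] ptr=6 lookahead=+ remaining=[+ ( ( num ) ) ) $]
Step 16: shift +. Stack=[( E +] ptr=7 lookahead=( remaining=[( ( num ) ) ) $]
Step 17: shift (. Stack=[( E + (] ptr=8 lookahead=( remaining=[( num ) ) ) $]
Step 18: shift (. Stack=[( E + ( (] ptr=9 lookahead=num remaining=[num ) ) ) $]
Step 19: shift num. Stack=[( E + ( ( num] ptr=10 lookahead=) remaining=[) ) ) $]
Step 20: reduce F->num. Stack=[( E + ( ( F] ptr=10 lookahead=) remaining=[) ) ) $]
Step 21: reduce T->F. Stack=[( E + ( ( T] ptr=10 lookahead=) remaining=[) ) ) $]
Step 22: reduce E->T. Stack=[( E + ( ( E] ptr=10 lookahead=) remaining=[) ) ) $]
Step 23: shift ). Stack=[( E + ( ( E )] ptr=11 lookahead=) remaining=[) ) $]
Step 24: reduce F->( E ). Stack=[( E + ( F] ptr=11 lookahead=) remaining=[) ) $]

Answer: reduce F->( E )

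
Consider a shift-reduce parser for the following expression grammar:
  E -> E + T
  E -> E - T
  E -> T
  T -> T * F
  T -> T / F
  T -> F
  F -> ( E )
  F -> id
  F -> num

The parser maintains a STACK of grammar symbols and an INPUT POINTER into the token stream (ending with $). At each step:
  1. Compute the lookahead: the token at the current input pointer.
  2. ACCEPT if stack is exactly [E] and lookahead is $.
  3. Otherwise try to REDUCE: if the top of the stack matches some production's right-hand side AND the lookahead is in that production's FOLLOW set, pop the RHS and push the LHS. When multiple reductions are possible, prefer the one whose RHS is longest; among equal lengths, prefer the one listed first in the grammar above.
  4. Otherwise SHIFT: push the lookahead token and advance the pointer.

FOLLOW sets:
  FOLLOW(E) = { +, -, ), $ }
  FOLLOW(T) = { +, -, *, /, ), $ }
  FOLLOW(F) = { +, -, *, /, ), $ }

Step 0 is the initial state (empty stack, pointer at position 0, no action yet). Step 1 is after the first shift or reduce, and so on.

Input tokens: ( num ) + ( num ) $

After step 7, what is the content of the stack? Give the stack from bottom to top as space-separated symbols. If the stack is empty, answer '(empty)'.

Step 1: shift (. Stack=[(] ptr=1 lookahead=num remaining=[num ) + ( num ) $]
Step 2: shift num. Stack=[( num] ptr=2 lookahead=) remaining=[) + ( num ) $]
Step 3: reduce F->num. Stack=[( F] ptr=2 lookahead=) remaining=[) + ( num ) $]
Step 4: reduce T->F. Stack=[( T] ptr=2 lookahead=) remaining=[) + ( num ) $]
Step 5: reduce E->T. Stack=[( E] ptr=2 lookahead=) remaining=[) + ( num ) $]
Step 6: shift ). Stack=[( E )] ptr=3 lookahead=+ remaining=[+ ( num ) $]
Step 7: reduce F->( E ). Stack=[F] ptr=3 lookahead=+ remaining=[+ ( num ) $]

Answer: F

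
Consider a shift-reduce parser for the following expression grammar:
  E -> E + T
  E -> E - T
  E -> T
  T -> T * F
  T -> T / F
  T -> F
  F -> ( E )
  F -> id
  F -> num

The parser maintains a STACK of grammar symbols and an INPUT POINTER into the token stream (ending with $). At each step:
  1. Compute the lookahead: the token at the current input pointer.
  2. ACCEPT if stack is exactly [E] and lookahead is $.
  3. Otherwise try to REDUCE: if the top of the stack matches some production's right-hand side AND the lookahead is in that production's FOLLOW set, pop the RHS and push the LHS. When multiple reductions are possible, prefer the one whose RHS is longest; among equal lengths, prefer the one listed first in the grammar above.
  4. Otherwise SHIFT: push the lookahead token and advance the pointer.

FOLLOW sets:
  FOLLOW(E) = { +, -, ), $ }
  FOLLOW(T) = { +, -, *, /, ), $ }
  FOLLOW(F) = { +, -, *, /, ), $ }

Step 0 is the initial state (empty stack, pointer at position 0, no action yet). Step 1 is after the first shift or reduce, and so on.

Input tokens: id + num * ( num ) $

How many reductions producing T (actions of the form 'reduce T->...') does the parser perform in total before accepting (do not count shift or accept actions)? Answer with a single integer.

Answer: 4

Derivation:
Step 1: shift id. Stack=[id] ptr=1 lookahead=+ remaining=[+ num * ( num ) $]
Step 2: reduce F->id. Stack=[F] ptr=1 lookahead=+ remaining=[+ num * ( num ) $]
Step 3: reduce T->F. Stack=[T] ptr=1 lookahead=+ remaining=[+ num * ( num ) $]
Step 4: reduce E->T. Stack=[E] ptr=1 lookahead=+ remaining=[+ num * ( num ) $]
Step 5: shift +. Stack=[E +] ptr=2 lookahead=num remaining=[num * ( num ) $]
Step 6: shift num. Stack=[E + num] ptr=3 lookahead=* remaining=[* ( num ) $]
Step 7: reduce F->num. Stack=[E + F] ptr=3 lookahead=* remaining=[* ( num ) $]
Step 8: reduce T->F. Stack=[E + T] ptr=3 lookahead=* remaining=[* ( num ) $]
Step 9: shift *. Stack=[E + T *] ptr=4 lookahead=( remaining=[( num ) $]
Step 10: shift (. Stack=[E + T * (] ptr=5 lookahead=num remaining=[num ) $]
Step 11: shift num. Stack=[E + T * ( num] ptr=6 lookahead=) remaining=[) $]
Step 12: reduce F->num. Stack=[E + T * ( F] ptr=6 lookahead=) remaining=[) $]
Step 13: reduce T->F. Stack=[E + T * ( T] ptr=6 lookahead=) remaining=[) $]
Step 14: reduce E->T. Stack=[E + T * ( E] ptr=6 lookahead=) remaining=[) $]
Step 15: shift ). Stack=[E + T * ( E )] ptr=7 lookahead=$ remaining=[$]
Step 16: reduce F->( E ). Stack=[E + T * F] ptr=7 lookahead=$ remaining=[$]
Step 17: reduce T->T * F. Stack=[E + T] ptr=7 lookahead=$ remaining=[$]
Step 18: reduce E->E + T. Stack=[E] ptr=7 lookahead=$ remaining=[$]
Step 19: accept. Stack=[E] ptr=7 lookahead=$ remaining=[$]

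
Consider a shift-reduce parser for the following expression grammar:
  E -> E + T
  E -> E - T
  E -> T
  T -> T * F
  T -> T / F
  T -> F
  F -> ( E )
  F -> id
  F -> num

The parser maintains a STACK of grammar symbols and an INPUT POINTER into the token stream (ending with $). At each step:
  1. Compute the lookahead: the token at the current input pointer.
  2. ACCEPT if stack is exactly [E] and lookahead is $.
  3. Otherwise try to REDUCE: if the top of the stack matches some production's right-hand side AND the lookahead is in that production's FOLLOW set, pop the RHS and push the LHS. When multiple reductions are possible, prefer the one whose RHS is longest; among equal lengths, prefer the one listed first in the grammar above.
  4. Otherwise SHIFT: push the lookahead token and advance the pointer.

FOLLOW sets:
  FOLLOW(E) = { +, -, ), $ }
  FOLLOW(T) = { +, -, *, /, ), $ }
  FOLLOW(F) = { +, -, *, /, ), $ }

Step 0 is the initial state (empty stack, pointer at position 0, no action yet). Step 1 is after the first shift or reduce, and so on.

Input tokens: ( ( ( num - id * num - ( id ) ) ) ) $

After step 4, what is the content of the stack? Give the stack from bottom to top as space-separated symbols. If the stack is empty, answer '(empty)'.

Answer: ( ( ( num

Derivation:
Step 1: shift (. Stack=[(] ptr=1 lookahead=( remaining=[( ( num - id * num - ( id ) ) ) ) $]
Step 2: shift (. Stack=[( (] ptr=2 lookahead=( remaining=[( num - id * num - ( id ) ) ) ) $]
Step 3: shift (. Stack=[( ( (] ptr=3 lookahead=num remaining=[num - id * num - ( id ) ) ) ) $]
Step 4: shift num. Stack=[( ( ( num] ptr=4 lookahead=- remaining=[- id * num - ( id ) ) ) ) $]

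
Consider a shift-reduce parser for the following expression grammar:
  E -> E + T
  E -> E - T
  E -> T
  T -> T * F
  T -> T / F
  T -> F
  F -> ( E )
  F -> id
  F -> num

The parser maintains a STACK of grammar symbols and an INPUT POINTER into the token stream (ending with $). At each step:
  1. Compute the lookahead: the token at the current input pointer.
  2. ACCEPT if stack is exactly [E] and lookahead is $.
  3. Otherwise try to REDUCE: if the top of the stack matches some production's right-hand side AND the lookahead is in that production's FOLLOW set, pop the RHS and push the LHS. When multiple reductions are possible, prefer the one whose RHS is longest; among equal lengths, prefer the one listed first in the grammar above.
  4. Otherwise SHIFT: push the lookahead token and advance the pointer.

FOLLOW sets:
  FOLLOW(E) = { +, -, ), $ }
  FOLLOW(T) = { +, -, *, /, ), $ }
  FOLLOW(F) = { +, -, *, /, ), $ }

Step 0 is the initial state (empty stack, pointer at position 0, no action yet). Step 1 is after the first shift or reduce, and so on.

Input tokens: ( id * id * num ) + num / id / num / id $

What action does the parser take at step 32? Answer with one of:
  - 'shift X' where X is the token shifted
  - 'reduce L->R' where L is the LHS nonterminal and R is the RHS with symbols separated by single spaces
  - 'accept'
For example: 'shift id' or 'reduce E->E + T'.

Answer: reduce F->id

Derivation:
Step 1: shift (. Stack=[(] ptr=1 lookahead=id remaining=[id * id * num ) + num / id / num / id $]
Step 2: shift id. Stack=[( id] ptr=2 lookahead=* remaining=[* id * num ) + num / id / num / id $]
Step 3: reduce F->id. Stack=[( F] ptr=2 lookahead=* remaining=[* id * num ) + num / id / num / id $]
Step 4: reduce T->F. Stack=[( T] ptr=2 lookahead=* remaining=[* id * num ) + num / id / num / id $]
Step 5: shift *. Stack=[( T *] ptr=3 lookahead=id remaining=[id * num ) + num / id / num / id $]
Step 6: shift id. Stack=[( T * id] ptr=4 lookahead=* remaining=[* num ) + num / id / num / id $]
Step 7: reduce F->id. Stack=[( T * F] ptr=4 lookahead=* remaining=[* num ) + num / id / num / id $]
Step 8: reduce T->T * F. Stack=[( T] ptr=4 lookahead=* remaining=[* num ) + num / id / num / id $]
Step 9: shift *. Stack=[( T *] ptr=5 lookahead=num remaining=[num ) + num / id / num / id $]
Step 10: shift num. Stack=[( T * num] ptr=6 lookahead=) remaining=[) + num / id / num / id $]
Step 11: reduce F->num. Stack=[( T * F] ptr=6 lookahead=) remaining=[) + num / id / num / id $]
Step 12: reduce T->T * F. Stack=[( T] ptr=6 lookahead=) remaining=[) + num / id / num / id $]
Step 13: reduce E->T. Stack=[( E] ptr=6 lookahead=) remaining=[) + num / id / num / id $]
Step 14: shift ). Stack=[( E )] ptr=7 lookahead=+ remaining=[+ num / id / num / id $]
Step 15: reduce F->( E ). Stack=[F] ptr=7 lookahead=+ remaining=[+ num / id / num / id $]
Step 16: reduce T->F. Stack=[T] ptr=7 lookahead=+ remaining=[+ num / id / num / id $]
Step 17: reduce E->T. Stack=[E] ptr=7 lookahead=+ remaining=[+ num / id / num / id $]
Step 18: shift +. Stack=[E +] ptr=8 lookahead=num remaining=[num / id / num / id $]
Step 19: shift num. Stack=[E + num] ptr=9 lookahead=/ remaining=[/ id / num / id $]
Step 20: reduce F->num. Stack=[E + F] ptr=9 lookahead=/ remaining=[/ id / num / id $]
Step 21: reduce T->F. Stack=[E + T] ptr=9 lookahead=/ remaining=[/ id / num / id $]
Step 22: shift /. Stack=[E + T /] ptr=10 lookahead=id remaining=[id / num / id $]
Step 23: shift id. Stack=[E + T / id] ptr=11 lookahead=/ remaining=[/ num / id $]
Step 24: reduce F->id. Stack=[E + T / F] ptr=11 lookahead=/ remaining=[/ num / id $]
Step 25: reduce T->T / F. Stack=[E + T] ptr=11 lookahead=/ remaining=[/ num / id $]
Step 26: shift /. Stack=[E + T /] ptr=12 lookahead=num remaining=[num / id $]
Step 27: shift num. Stack=[E + T / num] ptr=13 lookahead=/ remaining=[/ id $]
Step 28: reduce F->num. Stack=[E + T / F] ptr=13 lookahead=/ remaining=[/ id $]
Step 29: reduce T->T / F. Stack=[E + T] ptr=13 lookahead=/ remaining=[/ id $]
Step 30: shift /. Stack=[E + T /] ptr=14 lookahead=id remaining=[id $]
Step 31: shift id. Stack=[E + T / id] ptr=15 lookahead=$ remaining=[$]
Step 32: reduce F->id. Stack=[E + T / F] ptr=15 lookahead=$ remaining=[$]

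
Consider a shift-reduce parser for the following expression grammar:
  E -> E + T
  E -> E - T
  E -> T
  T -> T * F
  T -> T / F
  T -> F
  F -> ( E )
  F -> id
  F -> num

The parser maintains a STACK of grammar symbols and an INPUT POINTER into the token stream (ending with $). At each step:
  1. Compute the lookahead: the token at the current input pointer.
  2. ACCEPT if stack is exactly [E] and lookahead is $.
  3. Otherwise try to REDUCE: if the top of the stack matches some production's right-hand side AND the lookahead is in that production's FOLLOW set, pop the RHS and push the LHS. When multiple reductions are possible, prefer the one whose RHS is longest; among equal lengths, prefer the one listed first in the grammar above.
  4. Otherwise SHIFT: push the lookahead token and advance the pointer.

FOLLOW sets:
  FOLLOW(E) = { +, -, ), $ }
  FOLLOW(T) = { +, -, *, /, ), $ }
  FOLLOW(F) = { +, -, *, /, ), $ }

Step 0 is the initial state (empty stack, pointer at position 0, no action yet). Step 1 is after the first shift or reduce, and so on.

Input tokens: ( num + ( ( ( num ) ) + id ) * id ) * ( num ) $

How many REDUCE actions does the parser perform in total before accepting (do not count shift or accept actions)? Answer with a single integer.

Step 1: shift (. Stack=[(] ptr=1 lookahead=num remaining=[num + ( ( ( num ) ) + id ) * id ) * ( num ) $]
Step 2: shift num. Stack=[( num] ptr=2 lookahead=+ remaining=[+ ( ( ( num ) ) + id ) * id ) * ( num ) $]
Step 3: reduce F->num. Stack=[( F] ptr=2 lookahead=+ remaining=[+ ( ( ( num ) ) + id ) * id ) * ( num ) $]
Step 4: reduce T->F. Stack=[( T] ptr=2 lookahead=+ remaining=[+ ( ( ( num ) ) + id ) * id ) * ( num ) $]
Step 5: reduce E->T. Stack=[( E] ptr=2 lookahead=+ remaining=[+ ( ( ( num ) ) + id ) * id ) * ( num ) $]
Step 6: shift +. Stack=[( E +] ptr=3 lookahead=( remaining=[( ( ( num ) ) + id ) * id ) * ( num ) $]
Step 7: shift (. Stack=[( E + (] ptr=4 lookahead=( remaining=[( ( num ) ) + id ) * id ) * ( num ) $]
Step 8: shift (. Stack=[( E + ( (] ptr=5 lookahead=( remaining=[( num ) ) + id ) * id ) * ( num ) $]
Step 9: shift (. Stack=[( E + ( ( (] ptr=6 lookahead=num remaining=[num ) ) + id ) * id ) * ( num ) $]
Step 10: shift num. Stack=[( E + ( ( ( num] ptr=7 lookahead=) remaining=[) ) + id ) * id ) * ( num ) $]
Step 11: reduce F->num. Stack=[( E + ( ( ( F] ptr=7 lookahead=) remaining=[) ) + id ) * id ) * ( num ) $]
Step 12: reduce T->F. Stack=[( E + ( ( ( T] ptr=7 lookahead=) remaining=[) ) + id ) * id ) * ( num ) $]
Step 13: reduce E->T. Stack=[( E + ( ( ( E] ptr=7 lookahead=) remaining=[) ) + id ) * id ) * ( num ) $]
Step 14: shift ). Stack=[( E + ( ( ( E )] ptr=8 lookahead=) remaining=[) + id ) * id ) * ( num ) $]
Step 15: reduce F->( E ). Stack=[( E + ( ( F] ptr=8 lookahead=) remaining=[) + id ) * id ) * ( num ) $]
Step 16: reduce T->F. Stack=[( E + ( ( T] ptr=8 lookahead=) remaining=[) + id ) * id ) * ( num ) $]
Step 17: reduce E->T. Stack=[( E + ( ( E] ptr=8 lookahead=) remaining=[) + id ) * id ) * ( num ) $]
Step 18: shift ). Stack=[( E + ( ( E )] ptr=9 lookahead=+ remaining=[+ id ) * id ) * ( num ) $]
Step 19: reduce F->( E ). Stack=[( E + ( F] ptr=9 lookahead=+ remaining=[+ id ) * id ) * ( num ) $]
Step 20: reduce T->F. Stack=[( E + ( T] ptr=9 lookahead=+ remaining=[+ id ) * id ) * ( num ) $]
Step 21: reduce E->T. Stack=[( E + ( E] ptr=9 lookahead=+ remaining=[+ id ) * id ) * ( num ) $]
Step 22: shift +. Stack=[( E + ( E +] ptr=10 lookahead=id remaining=[id ) * id ) * ( num ) $]
Step 23: shift id. Stack=[( E + ( E + id] ptr=11 lookahead=) remaining=[) * id ) * ( num ) $]
Step 24: reduce F->id. Stack=[( E + ( E + F] ptr=11 lookahead=) remaining=[) * id ) * ( num ) $]
Step 25: reduce T->F. Stack=[( E + ( E + T] ptr=11 lookahead=) remaining=[) * id ) * ( num ) $]
Step 26: reduce E->E + T. Stack=[( E + ( E] ptr=11 lookahead=) remaining=[) * id ) * ( num ) $]
Step 27: shift ). Stack=[( E + ( E )] ptr=12 lookahead=* remaining=[* id ) * ( num ) $]
Step 28: reduce F->( E ). Stack=[( E + F] ptr=12 lookahead=* remaining=[* id ) * ( num ) $]
Step 29: reduce T->F. Stack=[( E + T] ptr=12 lookahead=* remaining=[* id ) * ( num ) $]
Step 30: shift *. Stack=[( E + T *] ptr=13 lookahead=id remaining=[id ) * ( num ) $]
Step 31: shift id. Stack=[( E + T * id] ptr=14 lookahead=) remaining=[) * ( num ) $]
Step 32: reduce F->id. Stack=[( E + T * F] ptr=14 lookahead=) remaining=[) * ( num ) $]
Step 33: reduce T->T * F. Stack=[( E + T] ptr=14 lookahead=) remaining=[) * ( num ) $]
Step 34: reduce E->E + T. Stack=[( E] ptr=14 lookahead=) remaining=[) * ( num ) $]
Step 35: shift ). Stack=[( E )] ptr=15 lookahead=* remaining=[* ( num ) $]
Step 36: reduce F->( E ). Stack=[F] ptr=15 lookahead=* remaining=[* ( num ) $]
Step 37: reduce T->F. Stack=[T] ptr=15 lookahead=* remaining=[* ( num ) $]
Step 38: shift *. Stack=[T *] ptr=16 lookahead=( remaining=[( num ) $]
Step 39: shift (. Stack=[T * (] ptr=17 lookahead=num remaining=[num ) $]
Step 40: shift num. Stack=[T * ( num] ptr=18 lookahead=) remaining=[) $]
Step 41: reduce F->num. Stack=[T * ( F] ptr=18 lookahead=) remaining=[) $]
Step 42: reduce T->F. Stack=[T * ( T] ptr=18 lookahead=) remaining=[) $]
Step 43: reduce E->T. Stack=[T * ( E] ptr=18 lookahead=) remaining=[) $]
Step 44: shift ). Stack=[T * ( E )] ptr=19 lookahead=$ remaining=[$]
Step 45: reduce F->( E ). Stack=[T * F] ptr=19 lookahead=$ remaining=[$]
Step 46: reduce T->T * F. Stack=[T] ptr=19 lookahead=$ remaining=[$]
Step 47: reduce E->T. Stack=[E] ptr=19 lookahead=$ remaining=[$]
Step 48: accept. Stack=[E] ptr=19 lookahead=$ remaining=[$]

Answer: 28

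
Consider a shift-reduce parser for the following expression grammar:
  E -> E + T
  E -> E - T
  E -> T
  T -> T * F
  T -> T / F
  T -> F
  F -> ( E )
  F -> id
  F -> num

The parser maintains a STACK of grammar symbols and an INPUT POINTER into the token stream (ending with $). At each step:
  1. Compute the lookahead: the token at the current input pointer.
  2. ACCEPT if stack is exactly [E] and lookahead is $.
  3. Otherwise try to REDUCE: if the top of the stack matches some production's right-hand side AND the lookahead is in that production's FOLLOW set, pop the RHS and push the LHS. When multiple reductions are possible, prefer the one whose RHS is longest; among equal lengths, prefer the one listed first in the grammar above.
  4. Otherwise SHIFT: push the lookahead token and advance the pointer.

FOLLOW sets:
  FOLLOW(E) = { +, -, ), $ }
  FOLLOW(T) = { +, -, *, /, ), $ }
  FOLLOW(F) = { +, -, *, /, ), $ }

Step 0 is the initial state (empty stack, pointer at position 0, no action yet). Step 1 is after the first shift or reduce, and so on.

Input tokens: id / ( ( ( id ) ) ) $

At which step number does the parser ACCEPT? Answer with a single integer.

Step 1: shift id. Stack=[id] ptr=1 lookahead=/ remaining=[/ ( ( ( id ) ) ) $]
Step 2: reduce F->id. Stack=[F] ptr=1 lookahead=/ remaining=[/ ( ( ( id ) ) ) $]
Step 3: reduce T->F. Stack=[T] ptr=1 lookahead=/ remaining=[/ ( ( ( id ) ) ) $]
Step 4: shift /. Stack=[T /] ptr=2 lookahead=( remaining=[( ( ( id ) ) ) $]
Step 5: shift (. Stack=[T / (] ptr=3 lookahead=( remaining=[( ( id ) ) ) $]
Step 6: shift (. Stack=[T / ( (] ptr=4 lookahead=( remaining=[( id ) ) ) $]
Step 7: shift (. Stack=[T / ( ( (] ptr=5 lookahead=id remaining=[id ) ) ) $]
Step 8: shift id. Stack=[T / ( ( ( id] ptr=6 lookahead=) remaining=[) ) ) $]
Step 9: reduce F->id. Stack=[T / ( ( ( F] ptr=6 lookahead=) remaining=[) ) ) $]
Step 10: reduce T->F. Stack=[T / ( ( ( T] ptr=6 lookahead=) remaining=[) ) ) $]
Step 11: reduce E->T. Stack=[T / ( ( ( E] ptr=6 lookahead=) remaining=[) ) ) $]
Step 12: shift ). Stack=[T / ( ( ( E )] ptr=7 lookahead=) remaining=[) ) $]
Step 13: reduce F->( E ). Stack=[T / ( ( F] ptr=7 lookahead=) remaining=[) ) $]
Step 14: reduce T->F. Stack=[T / ( ( T] ptr=7 lookahead=) remaining=[) ) $]
Step 15: reduce E->T. Stack=[T / ( ( E] ptr=7 lookahead=) remaining=[) ) $]
Step 16: shift ). Stack=[T / ( ( E )] ptr=8 lookahead=) remaining=[) $]
Step 17: reduce F->( E ). Stack=[T / ( F] ptr=8 lookahead=) remaining=[) $]
Step 18: reduce T->F. Stack=[T / ( T] ptr=8 lookahead=) remaining=[) $]
Step 19: reduce E->T. Stack=[T / ( E] ptr=8 lookahead=) remaining=[) $]
Step 20: shift ). Stack=[T / ( E )] ptr=9 lookahead=$ remaining=[$]
Step 21: reduce F->( E ). Stack=[T / F] ptr=9 lookahead=$ remaining=[$]
Step 22: reduce T->T / F. Stack=[T] ptr=9 lookahead=$ remaining=[$]
Step 23: reduce E->T. Stack=[E] ptr=9 lookahead=$ remaining=[$]
Step 24: accept. Stack=[E] ptr=9 lookahead=$ remaining=[$]

Answer: 24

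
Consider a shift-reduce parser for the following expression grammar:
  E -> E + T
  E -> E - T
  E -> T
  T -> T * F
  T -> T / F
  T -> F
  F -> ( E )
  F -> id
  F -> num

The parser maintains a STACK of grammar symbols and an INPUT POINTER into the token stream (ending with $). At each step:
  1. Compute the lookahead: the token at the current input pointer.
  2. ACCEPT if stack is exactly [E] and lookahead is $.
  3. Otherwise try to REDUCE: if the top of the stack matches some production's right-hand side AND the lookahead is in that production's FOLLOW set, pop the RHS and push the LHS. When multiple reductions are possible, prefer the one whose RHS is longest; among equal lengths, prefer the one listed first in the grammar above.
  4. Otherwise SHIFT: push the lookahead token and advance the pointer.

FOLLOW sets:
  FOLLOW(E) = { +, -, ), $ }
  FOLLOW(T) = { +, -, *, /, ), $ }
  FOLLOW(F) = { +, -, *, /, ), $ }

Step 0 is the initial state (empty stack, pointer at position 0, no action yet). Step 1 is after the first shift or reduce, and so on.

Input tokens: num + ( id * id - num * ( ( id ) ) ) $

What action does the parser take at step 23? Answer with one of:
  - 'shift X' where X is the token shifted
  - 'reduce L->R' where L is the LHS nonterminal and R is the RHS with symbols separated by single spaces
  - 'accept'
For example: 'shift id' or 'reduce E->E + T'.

Step 1: shift num. Stack=[num] ptr=1 lookahead=+ remaining=[+ ( id * id - num * ( ( id ) ) ) $]
Step 2: reduce F->num. Stack=[F] ptr=1 lookahead=+ remaining=[+ ( id * id - num * ( ( id ) ) ) $]
Step 3: reduce T->F. Stack=[T] ptr=1 lookahead=+ remaining=[+ ( id * id - num * ( ( id ) ) ) $]
Step 4: reduce E->T. Stack=[E] ptr=1 lookahead=+ remaining=[+ ( id * id - num * ( ( id ) ) ) $]
Step 5: shift +. Stack=[E +] ptr=2 lookahead=( remaining=[( id * id - num * ( ( id ) ) ) $]
Step 6: shift (. Stack=[E + (] ptr=3 lookahead=id remaining=[id * id - num * ( ( id ) ) ) $]
Step 7: shift id. Stack=[E + ( id] ptr=4 lookahead=* remaining=[* id - num * ( ( id ) ) ) $]
Step 8: reduce F->id. Stack=[E + ( F] ptr=4 lookahead=* remaining=[* id - num * ( ( id ) ) ) $]
Step 9: reduce T->F. Stack=[E + ( T] ptr=4 lookahead=* remaining=[* id - num * ( ( id ) ) ) $]
Step 10: shift *. Stack=[E + ( T *] ptr=5 lookahead=id remaining=[id - num * ( ( id ) ) ) $]
Step 11: shift id. Stack=[E + ( T * id] ptr=6 lookahead=- remaining=[- num * ( ( id ) ) ) $]
Step 12: reduce F->id. Stack=[E + ( T * F] ptr=6 lookahead=- remaining=[- num * ( ( id ) ) ) $]
Step 13: reduce T->T * F. Stack=[E + ( T] ptr=6 lookahead=- remaining=[- num * ( ( id ) ) ) $]
Step 14: reduce E->T. Stack=[E + ( E] ptr=6 lookahead=- remaining=[- num * ( ( id ) ) ) $]
Step 15: shift -. Stack=[E + ( E -] ptr=7 lookahead=num remaining=[num * ( ( id ) ) ) $]
Step 16: shift num. Stack=[E + ( E - num] ptr=8 lookahead=* remaining=[* ( ( id ) ) ) $]
Step 17: reduce F->num. Stack=[E + ( E - F] ptr=8 lookahead=* remaining=[* ( ( id ) ) ) $]
Step 18: reduce T->F. Stack=[E + ( E - T] ptr=8 lookahead=* remaining=[* ( ( id ) ) ) $]
Step 19: shift *. Stack=[E + ( E - T *] ptr=9 lookahead=( remaining=[( ( id ) ) ) $]
Step 20: shift (. Stack=[E + ( E - T * (] ptr=10 lookahead=( remaining=[( id ) ) ) $]
Step 21: shift (. Stack=[E + ( E - T * ( (] ptr=11 lookahead=id remaining=[id ) ) ) $]
Step 22: shift id. Stack=[E + ( E - T * ( ( id] ptr=12 lookahead=) remaining=[) ) ) $]
Step 23: reduce F->id. Stack=[E + ( E - T * ( ( F] ptr=12 lookahead=) remaining=[) ) ) $]

Answer: reduce F->id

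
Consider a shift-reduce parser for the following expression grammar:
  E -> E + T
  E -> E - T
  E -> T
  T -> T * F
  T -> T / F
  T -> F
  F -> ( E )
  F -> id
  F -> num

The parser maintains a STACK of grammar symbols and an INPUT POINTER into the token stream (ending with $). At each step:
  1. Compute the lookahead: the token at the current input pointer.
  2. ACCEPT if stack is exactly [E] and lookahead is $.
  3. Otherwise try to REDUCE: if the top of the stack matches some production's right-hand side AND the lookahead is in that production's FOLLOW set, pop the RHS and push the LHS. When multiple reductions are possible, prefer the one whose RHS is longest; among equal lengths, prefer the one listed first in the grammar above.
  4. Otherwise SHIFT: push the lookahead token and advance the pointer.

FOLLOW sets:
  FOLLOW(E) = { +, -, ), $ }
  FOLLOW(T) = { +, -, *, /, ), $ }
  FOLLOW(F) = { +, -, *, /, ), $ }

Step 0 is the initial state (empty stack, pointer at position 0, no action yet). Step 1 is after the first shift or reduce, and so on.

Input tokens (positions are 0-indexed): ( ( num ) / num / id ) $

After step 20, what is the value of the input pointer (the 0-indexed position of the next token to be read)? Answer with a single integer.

Step 1: shift (. Stack=[(] ptr=1 lookahead=( remaining=[( num ) / num / id ) $]
Step 2: shift (. Stack=[( (] ptr=2 lookahead=num remaining=[num ) / num / id ) $]
Step 3: shift num. Stack=[( ( num] ptr=3 lookahead=) remaining=[) / num / id ) $]
Step 4: reduce F->num. Stack=[( ( F] ptr=3 lookahead=) remaining=[) / num / id ) $]
Step 5: reduce T->F. Stack=[( ( T] ptr=3 lookahead=) remaining=[) / num / id ) $]
Step 6: reduce E->T. Stack=[( ( E] ptr=3 lookahead=) remaining=[) / num / id ) $]
Step 7: shift ). Stack=[( ( E )] ptr=4 lookahead=/ remaining=[/ num / id ) $]
Step 8: reduce F->( E ). Stack=[( F] ptr=4 lookahead=/ remaining=[/ num / id ) $]
Step 9: reduce T->F. Stack=[( T] ptr=4 lookahead=/ remaining=[/ num / id ) $]
Step 10: shift /. Stack=[( T /] ptr=5 lookahead=num remaining=[num / id ) $]
Step 11: shift num. Stack=[( T / num] ptr=6 lookahead=/ remaining=[/ id ) $]
Step 12: reduce F->num. Stack=[( T / F] ptr=6 lookahead=/ remaining=[/ id ) $]
Step 13: reduce T->T / F. Stack=[( T] ptr=6 lookahead=/ remaining=[/ id ) $]
Step 14: shift /. Stack=[( T /] ptr=7 lookahead=id remaining=[id ) $]
Step 15: shift id. Stack=[( T / id] ptr=8 lookahead=) remaining=[) $]
Step 16: reduce F->id. Stack=[( T / F] ptr=8 lookahead=) remaining=[) $]
Step 17: reduce T->T / F. Stack=[( T] ptr=8 lookahead=) remaining=[) $]
Step 18: reduce E->T. Stack=[( E] ptr=8 lookahead=) remaining=[) $]
Step 19: shift ). Stack=[( E )] ptr=9 lookahead=$ remaining=[$]
Step 20: reduce F->( E ). Stack=[F] ptr=9 lookahead=$ remaining=[$]

Answer: 9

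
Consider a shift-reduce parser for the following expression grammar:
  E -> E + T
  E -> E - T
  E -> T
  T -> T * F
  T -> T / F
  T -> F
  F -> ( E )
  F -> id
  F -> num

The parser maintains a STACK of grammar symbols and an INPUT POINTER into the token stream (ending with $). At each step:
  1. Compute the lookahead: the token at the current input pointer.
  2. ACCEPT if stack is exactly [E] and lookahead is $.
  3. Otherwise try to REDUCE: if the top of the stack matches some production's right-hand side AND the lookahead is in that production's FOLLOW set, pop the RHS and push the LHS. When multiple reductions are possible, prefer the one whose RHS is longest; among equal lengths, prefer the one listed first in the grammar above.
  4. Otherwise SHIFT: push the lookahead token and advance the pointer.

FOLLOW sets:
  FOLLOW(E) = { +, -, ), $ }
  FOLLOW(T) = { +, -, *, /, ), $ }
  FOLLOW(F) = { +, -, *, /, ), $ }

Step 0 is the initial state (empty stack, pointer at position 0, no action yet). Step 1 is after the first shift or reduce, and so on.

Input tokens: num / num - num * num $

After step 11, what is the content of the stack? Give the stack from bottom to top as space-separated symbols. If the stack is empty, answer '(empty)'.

Step 1: shift num. Stack=[num] ptr=1 lookahead=/ remaining=[/ num - num * num $]
Step 2: reduce F->num. Stack=[F] ptr=1 lookahead=/ remaining=[/ num - num * num $]
Step 3: reduce T->F. Stack=[T] ptr=1 lookahead=/ remaining=[/ num - num * num $]
Step 4: shift /. Stack=[T /] ptr=2 lookahead=num remaining=[num - num * num $]
Step 5: shift num. Stack=[T / num] ptr=3 lookahead=- remaining=[- num * num $]
Step 6: reduce F->num. Stack=[T / F] ptr=3 lookahead=- remaining=[- num * num $]
Step 7: reduce T->T / F. Stack=[T] ptr=3 lookahead=- remaining=[- num * num $]
Step 8: reduce E->T. Stack=[E] ptr=3 lookahead=- remaining=[- num * num $]
Step 9: shift -. Stack=[E -] ptr=4 lookahead=num remaining=[num * num $]
Step 10: shift num. Stack=[E - num] ptr=5 lookahead=* remaining=[* num $]
Step 11: reduce F->num. Stack=[E - F] ptr=5 lookahead=* remaining=[* num $]

Answer: E - F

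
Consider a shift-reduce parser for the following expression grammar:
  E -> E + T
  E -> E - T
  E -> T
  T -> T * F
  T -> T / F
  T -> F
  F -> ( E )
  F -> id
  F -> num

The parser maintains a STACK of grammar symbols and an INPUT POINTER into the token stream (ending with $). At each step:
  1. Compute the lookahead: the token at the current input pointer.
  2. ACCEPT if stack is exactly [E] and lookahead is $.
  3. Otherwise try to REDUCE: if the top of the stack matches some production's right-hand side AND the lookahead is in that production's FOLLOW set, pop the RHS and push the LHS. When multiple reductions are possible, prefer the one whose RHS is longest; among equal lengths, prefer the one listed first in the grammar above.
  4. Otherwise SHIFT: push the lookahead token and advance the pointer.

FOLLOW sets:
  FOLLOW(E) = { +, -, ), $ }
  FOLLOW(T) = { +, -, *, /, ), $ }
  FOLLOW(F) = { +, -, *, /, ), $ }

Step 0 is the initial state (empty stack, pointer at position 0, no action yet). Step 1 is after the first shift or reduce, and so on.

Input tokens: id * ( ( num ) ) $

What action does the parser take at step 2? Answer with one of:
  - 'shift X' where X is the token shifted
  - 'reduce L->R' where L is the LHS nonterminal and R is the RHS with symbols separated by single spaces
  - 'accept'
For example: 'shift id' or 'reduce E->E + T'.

Answer: reduce F->id

Derivation:
Step 1: shift id. Stack=[id] ptr=1 lookahead=* remaining=[* ( ( num ) ) $]
Step 2: reduce F->id. Stack=[F] ptr=1 lookahead=* remaining=[* ( ( num ) ) $]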